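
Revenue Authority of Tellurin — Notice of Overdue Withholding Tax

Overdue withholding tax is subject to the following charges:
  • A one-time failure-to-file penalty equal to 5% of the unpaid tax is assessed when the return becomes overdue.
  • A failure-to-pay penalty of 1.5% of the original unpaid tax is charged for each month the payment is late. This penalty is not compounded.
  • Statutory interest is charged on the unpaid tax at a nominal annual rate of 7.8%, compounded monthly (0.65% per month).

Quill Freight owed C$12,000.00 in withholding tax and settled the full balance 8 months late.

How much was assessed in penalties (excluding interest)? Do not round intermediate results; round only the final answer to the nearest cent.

C$2,040.00

Failure-to-file penalty: 5% × C$12,000.00 = C$600.00
Failure-to-pay penalty = 1.5% × C$12,000.00 × 8 mo = C$1,440.00
Total penalty = C$600.00 + C$1,440.00 = C$2,040.00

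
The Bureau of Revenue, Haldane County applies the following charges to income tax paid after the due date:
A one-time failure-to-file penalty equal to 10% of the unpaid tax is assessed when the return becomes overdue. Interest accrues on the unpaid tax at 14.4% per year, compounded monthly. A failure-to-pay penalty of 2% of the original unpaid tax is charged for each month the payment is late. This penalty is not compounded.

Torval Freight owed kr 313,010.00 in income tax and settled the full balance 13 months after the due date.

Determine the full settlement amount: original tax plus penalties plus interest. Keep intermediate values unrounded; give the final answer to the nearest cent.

Failure-to-file penalty: 10% × kr 313,010.00 = kr 31,301.00
Failure-to-pay penalty: 13 × 2% × kr 313,010.00 = kr 81,382.60
Interest (14.4%/yr ÷ 12 = 1.2%/month): kr 313,010.00 × ((1 + 0.012)^13 − 1) = kr 52,504.7230…
Total = kr 313,010.00 + kr 112,683.6000 + kr 52,504.7230… = kr 478,198.32

kr 478,198.32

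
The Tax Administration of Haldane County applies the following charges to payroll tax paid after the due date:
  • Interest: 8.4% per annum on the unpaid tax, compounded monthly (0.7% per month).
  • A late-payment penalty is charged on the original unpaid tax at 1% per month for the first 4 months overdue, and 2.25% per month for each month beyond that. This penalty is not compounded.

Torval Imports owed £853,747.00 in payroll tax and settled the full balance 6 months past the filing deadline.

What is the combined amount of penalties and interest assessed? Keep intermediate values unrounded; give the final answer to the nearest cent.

£109,059.26

Penalty, months 1–4: 4 × 1% × £853,747.00 = £34,149.88
Penalty, months 5–6: 2 × 2.25% × £853,747.00 = £38,418.62…
Interest: £853,747.00 × ((1 + 0.007)^6 − 1) = £853,747.00 × 0.0427419… = £36,490.7656…
Penalties + interest = £72,568.4950 + £36,490.7656… = £109,059.26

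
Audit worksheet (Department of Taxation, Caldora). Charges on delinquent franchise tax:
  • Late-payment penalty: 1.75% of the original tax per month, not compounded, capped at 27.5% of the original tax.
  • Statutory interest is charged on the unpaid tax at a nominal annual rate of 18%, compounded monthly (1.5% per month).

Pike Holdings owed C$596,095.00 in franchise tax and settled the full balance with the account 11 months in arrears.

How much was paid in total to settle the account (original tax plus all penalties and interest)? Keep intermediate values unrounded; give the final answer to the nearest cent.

C$816,917.76

Penalty: 11 × 1.75% × C$596,095.00 = C$114,748.29… (below the 27.5% cap of C$163,926.13…)
Interest: C$596,095.00 × ((1 + 0.015)^11 − 1) = C$596,095.00 × 0.1779489… = C$106,074.4718…
Total = C$596,095.00 + C$114,748.2875 + C$106,074.4718… = C$816,917.76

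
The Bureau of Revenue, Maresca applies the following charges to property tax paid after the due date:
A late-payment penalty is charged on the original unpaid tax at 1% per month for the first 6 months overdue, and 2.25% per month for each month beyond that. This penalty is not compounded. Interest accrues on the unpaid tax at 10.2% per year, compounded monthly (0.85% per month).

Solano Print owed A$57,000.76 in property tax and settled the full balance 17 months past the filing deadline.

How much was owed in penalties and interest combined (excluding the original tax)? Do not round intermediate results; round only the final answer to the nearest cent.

Penalty, months 1–6: 6 × 1% × A$57,000.76 = A$3,420.05…
Penalty, months 7–17: 11 × 2.25% × A$57,000.76 = A$14,107.69…
Interest: A$57,000.76 × ((1 + 0.0085)^17 − 1) = A$57,000.76 × 0.1547563… = A$8,821.2272…
Penalties + interest = A$17,527.7337 + A$8,821.2272… = A$26,348.96

A$26,348.96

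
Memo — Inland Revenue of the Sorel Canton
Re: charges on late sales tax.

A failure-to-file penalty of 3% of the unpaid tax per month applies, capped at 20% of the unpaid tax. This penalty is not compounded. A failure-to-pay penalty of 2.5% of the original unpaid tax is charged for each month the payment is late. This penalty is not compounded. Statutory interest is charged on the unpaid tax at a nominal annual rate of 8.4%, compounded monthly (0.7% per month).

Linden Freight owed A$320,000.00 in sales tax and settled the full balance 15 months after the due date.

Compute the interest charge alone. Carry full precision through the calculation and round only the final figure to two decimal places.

Interest: A$320,000.00 × ((1 + 0.007)^15 − 1) = A$320,000.00 × 0.1103044… = A$35,297.4059…

A$35,297.41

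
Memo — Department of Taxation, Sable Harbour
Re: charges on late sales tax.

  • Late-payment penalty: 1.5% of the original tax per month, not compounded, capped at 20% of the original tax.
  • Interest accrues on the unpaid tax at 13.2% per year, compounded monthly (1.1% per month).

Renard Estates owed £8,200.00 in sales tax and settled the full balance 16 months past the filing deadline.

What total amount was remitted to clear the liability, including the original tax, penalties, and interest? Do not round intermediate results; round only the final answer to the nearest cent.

£11,408.60

Penalty (uncapped): 16 × 1.5% × £8,200.00 = £1,968.00; cap = 20% × £8,200.00 = £1,640.00 → penalty = £1,640.00
Interest: £8,200.00 × ((1 + 0.011)^16 − 1) = £8,200.00 × 0.1912927… = £1,568.6003…
Total = £8,200.00 + £1,640.0000 + £1,568.6003… = £11,408.60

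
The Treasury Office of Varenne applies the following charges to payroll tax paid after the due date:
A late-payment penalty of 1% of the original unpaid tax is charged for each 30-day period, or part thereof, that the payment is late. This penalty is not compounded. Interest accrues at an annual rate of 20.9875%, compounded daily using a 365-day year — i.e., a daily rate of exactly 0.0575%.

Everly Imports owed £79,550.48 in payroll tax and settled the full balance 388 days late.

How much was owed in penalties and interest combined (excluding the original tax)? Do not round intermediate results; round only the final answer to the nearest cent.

Penalty periods: ⌈388/30⌉ = 13; penalty = 13 × 1% × £79,550.48 = £10,341.56…
Interest: £79,550.48 × ((1 + 0.000575)^388 − 1) = £79,550.48 × 0.24986542… = £19,876.9143…
Penalties + interest = £10,341.5624 + £19,876.9143… = £30,218.48

£30,218.48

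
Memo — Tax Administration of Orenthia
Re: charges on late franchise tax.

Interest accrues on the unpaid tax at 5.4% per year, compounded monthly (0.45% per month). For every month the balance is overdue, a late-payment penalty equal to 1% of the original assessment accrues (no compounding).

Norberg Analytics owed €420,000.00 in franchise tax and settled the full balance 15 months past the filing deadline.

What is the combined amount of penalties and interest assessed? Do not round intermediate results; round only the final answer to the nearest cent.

Late-payment penalty = 1% × €420,000.00 × 15 mo = €63,000.00
Interest: €420,000.00 × ((1 + 0.0045)^15 − 1) = €420,000.00 × 0.0696683… = €29,260.6764…
Penalties + interest = €63,000.0000 + €29,260.6764… = €92,260.68

€92,260.68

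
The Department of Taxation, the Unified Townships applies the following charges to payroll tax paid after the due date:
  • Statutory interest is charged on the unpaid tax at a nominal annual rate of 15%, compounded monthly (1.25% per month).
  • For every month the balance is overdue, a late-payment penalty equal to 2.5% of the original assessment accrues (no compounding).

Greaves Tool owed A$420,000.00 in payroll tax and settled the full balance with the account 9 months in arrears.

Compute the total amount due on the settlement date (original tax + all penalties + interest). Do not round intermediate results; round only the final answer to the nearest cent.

A$564,182.71

Late-payment penalty = 2.5% × A$420,000.00 × 9 mo = A$94,500.00
Interest: A$420,000.00 × ((1 + 0.0125)^9 − 1) = A$420,000.00 × 0.1182922… = A$49,682.7145…
Total = A$420,000.00 + A$94,500.0000 + A$49,682.7145… = A$564,182.71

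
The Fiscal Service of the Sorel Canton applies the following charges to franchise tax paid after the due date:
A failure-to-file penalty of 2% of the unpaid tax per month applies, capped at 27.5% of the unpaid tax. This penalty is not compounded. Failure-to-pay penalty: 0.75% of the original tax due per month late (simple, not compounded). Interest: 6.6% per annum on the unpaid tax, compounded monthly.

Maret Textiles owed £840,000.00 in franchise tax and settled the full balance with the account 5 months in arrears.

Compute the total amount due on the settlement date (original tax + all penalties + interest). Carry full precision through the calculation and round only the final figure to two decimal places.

Failure-to-file: 5 × 2% × £840,000.00 = £84,000.00 (under the 27.5% cap)
Failure-to-pay penalty = 0.75% × £840,000.00 × 5 mo = £31,500.00
Interest (6.6%/yr ÷ 12 = 0.55%/month): £840,000.00 × ((1 + 0.0055)^5 − 1) = £23,355.5014…
Total = £840,000.00 + £115,500.0000 + £23,355.5014… = £978,855.50

£978,855.50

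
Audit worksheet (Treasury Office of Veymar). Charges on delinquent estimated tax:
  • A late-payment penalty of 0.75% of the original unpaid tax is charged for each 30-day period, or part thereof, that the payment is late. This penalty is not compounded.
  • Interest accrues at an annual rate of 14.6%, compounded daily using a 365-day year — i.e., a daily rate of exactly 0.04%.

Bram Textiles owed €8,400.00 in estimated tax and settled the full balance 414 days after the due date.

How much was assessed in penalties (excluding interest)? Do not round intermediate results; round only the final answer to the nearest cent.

€882.00

Penalty periods: ⌈414/30⌉ = 14; penalty = 14 × 0.75% × €8,400.00 = €882.00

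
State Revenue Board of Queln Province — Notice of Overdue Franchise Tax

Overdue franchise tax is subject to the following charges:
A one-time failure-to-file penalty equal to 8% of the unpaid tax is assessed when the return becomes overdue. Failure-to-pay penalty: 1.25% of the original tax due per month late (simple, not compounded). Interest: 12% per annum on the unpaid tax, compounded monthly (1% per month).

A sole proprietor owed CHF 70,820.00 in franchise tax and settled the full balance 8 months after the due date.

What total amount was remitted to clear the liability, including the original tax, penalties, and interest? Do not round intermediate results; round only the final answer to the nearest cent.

Failure-to-file penalty: 8% × CHF 70,820.00 = CHF 5,665.60
Failure-to-pay penalty = 1.25% × CHF 70,820.00 × 8 mo = CHF 7,082.00
Interest: CHF 70,820.00 × ((1 + 0.01)^8 − 1) = CHF 70,820.00 × 0.0828567… = CHF 5,867.9119…
Total = CHF 70,820.00 + CHF 12,747.6000 + CHF 5,867.9119… = CHF 89,435.51

CHF 89,435.51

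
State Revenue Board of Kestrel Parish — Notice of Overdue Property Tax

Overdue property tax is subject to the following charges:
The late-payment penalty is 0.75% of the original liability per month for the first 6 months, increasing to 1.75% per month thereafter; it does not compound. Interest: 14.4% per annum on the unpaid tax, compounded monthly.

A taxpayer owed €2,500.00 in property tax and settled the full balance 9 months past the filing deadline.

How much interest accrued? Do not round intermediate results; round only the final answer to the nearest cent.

€283.33

Interest (14.4%/yr ÷ 12 = 1.2%/month): €2,500.00 × ((1 + 0.012)^9 − 1) = €283.3295…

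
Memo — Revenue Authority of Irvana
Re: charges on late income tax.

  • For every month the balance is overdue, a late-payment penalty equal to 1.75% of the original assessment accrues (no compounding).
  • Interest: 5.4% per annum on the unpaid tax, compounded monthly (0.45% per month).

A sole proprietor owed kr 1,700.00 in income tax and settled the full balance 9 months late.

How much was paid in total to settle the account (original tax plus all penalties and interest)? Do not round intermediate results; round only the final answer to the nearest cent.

Late-payment penalty: 9 × 1.75% × kr 1,700.00 = kr 267.75
Interest: kr 1,700.00 × ((1 + 0.0045)^9 − 1) = kr 1,700.00 × 0.0412367… = kr 70.1024…
Total = kr 1,700.00 + kr 267.7500 + kr 70.1024… = kr 2,037.85

kr 2,037.85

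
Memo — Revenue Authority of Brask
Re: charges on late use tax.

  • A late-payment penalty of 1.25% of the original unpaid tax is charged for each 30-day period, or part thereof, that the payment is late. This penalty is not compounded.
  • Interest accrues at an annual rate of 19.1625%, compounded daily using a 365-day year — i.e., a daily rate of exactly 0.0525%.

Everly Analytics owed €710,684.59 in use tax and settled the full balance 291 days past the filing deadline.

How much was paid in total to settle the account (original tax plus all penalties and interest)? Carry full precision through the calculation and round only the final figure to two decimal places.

€916,794.57

Penalty periods: ⌈291/30⌉ = 10; penalty = 10 × 1.25% × €710,684.59 = €88,835.57…
Interest: €710,684.59 × ((1 + 0.000525)^291 − 1) = €710,684.59 × 0.16501610… = €117,274.4026…
Total = €710,684.59 + €88,835.5738… + €117,274.4026… = €916,794.57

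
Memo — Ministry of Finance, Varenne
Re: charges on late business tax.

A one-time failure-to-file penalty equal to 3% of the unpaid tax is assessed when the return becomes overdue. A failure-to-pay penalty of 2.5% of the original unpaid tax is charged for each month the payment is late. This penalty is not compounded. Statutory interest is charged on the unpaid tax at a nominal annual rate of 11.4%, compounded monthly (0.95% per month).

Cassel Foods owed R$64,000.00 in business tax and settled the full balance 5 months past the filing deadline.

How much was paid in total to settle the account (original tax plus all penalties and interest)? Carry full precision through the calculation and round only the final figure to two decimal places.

R$77,018.31

Failure-to-file penalty: 3% × R$64,000.00 = R$1,920.00
Failure-to-pay penalty = 2.5% × R$64,000.00 × 5 mo = R$8,000.00
Interest: R$64,000.00 × ((1 + 0.0095)^5 − 1) = R$64,000.00 × 0.0484111… = R$3,098.3113…
Total = R$64,000.00 + R$9,920.0000 + R$3,098.3113… = R$77,018.31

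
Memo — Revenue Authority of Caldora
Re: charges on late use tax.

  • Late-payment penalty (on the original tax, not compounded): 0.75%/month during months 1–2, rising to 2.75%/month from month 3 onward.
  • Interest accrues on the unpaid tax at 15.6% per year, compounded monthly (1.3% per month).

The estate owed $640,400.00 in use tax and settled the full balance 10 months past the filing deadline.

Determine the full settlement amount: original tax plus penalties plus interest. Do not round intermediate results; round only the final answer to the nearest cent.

$879,188.98

Penalty, months 1–2: 2 × 0.75% × $640,400.00 = $9,606.00
Penalty, months 3–10: 8 × 2.75% × $640,400.00 = $140,888.00
Interest: $640,400.00 × ((1 + 0.013)^10 − 1) = $640,400.00 × 0.1378747… = $88,294.9786…
Total = $640,400.00 + $150,494.0000 + $88,294.9786… = $879,188.98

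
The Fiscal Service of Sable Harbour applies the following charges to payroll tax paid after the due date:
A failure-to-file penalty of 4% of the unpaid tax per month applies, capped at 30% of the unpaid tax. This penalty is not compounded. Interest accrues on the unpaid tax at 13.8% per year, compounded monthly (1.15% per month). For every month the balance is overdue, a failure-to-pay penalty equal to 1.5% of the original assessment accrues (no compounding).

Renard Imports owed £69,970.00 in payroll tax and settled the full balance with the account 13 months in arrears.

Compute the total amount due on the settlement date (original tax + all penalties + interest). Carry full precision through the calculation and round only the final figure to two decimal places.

£115,818.77

Failure-to-file: 13 × 4% × £69,970.00 = £36,384.40, capped at 30% × £69,970.00 = £20,991.00
Failure-to-pay penalty = 1.5% × £69,970.00 × 13 mo = £13,644.15
Interest: £69,970.00 × ((1 + 0.0115)^13 − 1) = £69,970.00 × 0.1602632… = £11,213.6188…
Total = £69,970.00 + £34,635.1500 + £11,213.6188… = £115,818.77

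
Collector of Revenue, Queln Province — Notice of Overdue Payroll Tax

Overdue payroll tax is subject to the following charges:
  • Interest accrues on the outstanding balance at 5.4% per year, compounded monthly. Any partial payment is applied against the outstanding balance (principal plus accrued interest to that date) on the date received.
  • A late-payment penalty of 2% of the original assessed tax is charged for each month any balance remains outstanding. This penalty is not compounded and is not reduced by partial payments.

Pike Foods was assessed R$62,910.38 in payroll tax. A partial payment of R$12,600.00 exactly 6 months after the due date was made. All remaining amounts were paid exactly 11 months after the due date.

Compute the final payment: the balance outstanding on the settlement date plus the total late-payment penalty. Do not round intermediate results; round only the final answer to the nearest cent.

Monthly rate = 5.4% ÷ 12 = 0.45%
Balance at month 6: R$62,910.3800 × (1 + 0.0045)^6 = R$64,628.1843…
After R$12,600.00 payment: R$64,628.1843… − R$12,600.00 = R$52,028.1843…
Balance at month 11: R$52,028.1843… × (1 + 0.0045)^5 = R$53,209.4017…
Penalty: 11 × 2% × R$62,910.38 = R$13,840.28…
Final settlement = outstanding balance + penalty = R$53,209.4017… + R$13,840.28… = R$67,049.69

R$67,049.69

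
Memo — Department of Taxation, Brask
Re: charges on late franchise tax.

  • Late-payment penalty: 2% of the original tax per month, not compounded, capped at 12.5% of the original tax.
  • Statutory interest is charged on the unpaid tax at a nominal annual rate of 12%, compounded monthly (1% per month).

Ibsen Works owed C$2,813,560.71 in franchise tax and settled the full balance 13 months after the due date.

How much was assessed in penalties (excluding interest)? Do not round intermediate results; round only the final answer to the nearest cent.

C$351,695.09

Penalty (uncapped): 13 × 2% × C$2,813,560.71 = C$731,525.78…; cap = 12.5% × C$2,813,560.71 = C$351,695.09… → penalty = C$351,695.09…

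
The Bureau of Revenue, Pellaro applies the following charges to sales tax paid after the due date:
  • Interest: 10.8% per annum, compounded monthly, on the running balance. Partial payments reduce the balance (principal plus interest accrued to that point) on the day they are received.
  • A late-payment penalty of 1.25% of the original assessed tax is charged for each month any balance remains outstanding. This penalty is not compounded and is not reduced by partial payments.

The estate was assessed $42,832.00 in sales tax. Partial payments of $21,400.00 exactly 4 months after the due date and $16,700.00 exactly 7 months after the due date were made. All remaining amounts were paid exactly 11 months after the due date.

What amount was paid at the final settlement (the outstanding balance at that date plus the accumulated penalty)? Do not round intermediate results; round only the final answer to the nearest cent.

Monthly rate = 10.8% ÷ 12 = 0.9%
Balance at month 4: $42,832.0000 × (1 + 0.009)^4 = $44,394.8935…
After $21,400.00 payment: $44,394.8935… − $21,400.00 = $22,994.8935…
Balance at month 7: $22,994.8935… × (1 + 0.009)^3 = $23,621.3602…
After $16,700.00 payment: $23,621.3602… − $16,700.00 = $6,921.3602…
Balance at month 11: $6,921.3602… × (1 + 0.009)^4 = $7,173.9132…
Penalty: 11 × 1.25% × $42,832.00 = $5,889.40
Final settlement = outstanding balance + penalty = $7,173.9132… + $5,889.40 = $13,063.31

$13,063.31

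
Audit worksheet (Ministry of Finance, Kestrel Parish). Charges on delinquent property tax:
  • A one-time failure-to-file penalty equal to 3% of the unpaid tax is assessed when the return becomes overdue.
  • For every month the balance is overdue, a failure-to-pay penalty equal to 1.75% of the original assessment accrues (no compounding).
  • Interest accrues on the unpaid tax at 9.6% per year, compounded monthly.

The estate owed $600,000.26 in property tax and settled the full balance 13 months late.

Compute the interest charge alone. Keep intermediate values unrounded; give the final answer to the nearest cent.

Interest (9.6%/yr ÷ 12 = 0.8%/month): $600,000.26 × ((1 + 0.008)^13 − 1) = $65,484.8703…

$65,484.87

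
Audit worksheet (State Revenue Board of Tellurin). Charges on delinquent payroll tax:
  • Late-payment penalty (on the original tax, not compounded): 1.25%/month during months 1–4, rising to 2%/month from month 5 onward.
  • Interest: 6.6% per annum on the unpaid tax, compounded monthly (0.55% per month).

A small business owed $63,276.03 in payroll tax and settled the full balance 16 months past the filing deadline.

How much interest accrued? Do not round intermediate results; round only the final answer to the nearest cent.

Interest: $63,276.03 × ((1 + 0.0055)^16 − 1) = $63,276.03 × 0.0917249… = $5,803.9848…

$5,803.98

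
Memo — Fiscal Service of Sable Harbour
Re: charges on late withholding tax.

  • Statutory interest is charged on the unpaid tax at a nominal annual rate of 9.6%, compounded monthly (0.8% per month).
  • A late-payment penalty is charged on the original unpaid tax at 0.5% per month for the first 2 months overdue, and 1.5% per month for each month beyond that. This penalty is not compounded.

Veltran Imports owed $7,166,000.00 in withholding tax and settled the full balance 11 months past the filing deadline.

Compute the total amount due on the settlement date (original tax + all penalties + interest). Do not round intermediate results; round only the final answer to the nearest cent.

Penalty, months 1–2: 2 × 0.5% × $7,166,000.00 = $71,660.00
Penalty, months 3–11: 9 × 1.5% × $7,166,000.00 = $967,410.00
Interest: $7,166,000.00 × ((1 + 0.008)^11 − 1) = $7,166,000.00 × 0.0916058… = $656,447.4992…
Total = $7,166,000.00 + $1,039,070.0000 + $656,447.4992… = $8,861,517.50

$8,861,517.50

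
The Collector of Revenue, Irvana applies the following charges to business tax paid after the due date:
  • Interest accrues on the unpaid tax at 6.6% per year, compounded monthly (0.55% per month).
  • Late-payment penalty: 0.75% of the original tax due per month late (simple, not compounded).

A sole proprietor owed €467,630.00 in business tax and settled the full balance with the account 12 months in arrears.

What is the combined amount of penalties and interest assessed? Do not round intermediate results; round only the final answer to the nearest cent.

Late-payment penalty = 0.75% × €467,630.00 × 12 mo = €42,086.70
Interest: €467,630.00 × ((1 + 0.0055)^12 − 1) = €467,630.00 × 0.0680336… = €31,814.5334…
Penalties + interest = €42,086.7000 + €31,814.5334… = €73,901.23

€73,901.23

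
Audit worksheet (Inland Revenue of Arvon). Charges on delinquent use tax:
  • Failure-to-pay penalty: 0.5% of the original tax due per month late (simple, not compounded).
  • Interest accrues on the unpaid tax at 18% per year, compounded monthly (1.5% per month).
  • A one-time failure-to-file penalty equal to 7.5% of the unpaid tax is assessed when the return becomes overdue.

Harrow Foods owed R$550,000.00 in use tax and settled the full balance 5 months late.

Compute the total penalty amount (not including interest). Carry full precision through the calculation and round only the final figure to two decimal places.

Failure-to-file penalty: 7.5% × R$550,000.00 = R$41,250.00
Failure-to-pay penalty: 5 × 0.5% × R$550,000.00 = R$13,750.00
Total penalty = R$41,250.00 + R$13,750.00 = R$55,000.00

R$55,000.00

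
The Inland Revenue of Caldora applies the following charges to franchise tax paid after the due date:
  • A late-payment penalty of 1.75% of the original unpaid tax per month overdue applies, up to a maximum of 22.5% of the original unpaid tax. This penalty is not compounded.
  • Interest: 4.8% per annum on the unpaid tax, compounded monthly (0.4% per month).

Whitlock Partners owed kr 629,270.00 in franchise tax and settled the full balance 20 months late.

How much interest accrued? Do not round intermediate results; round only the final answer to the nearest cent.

kr 52,301.28

Interest: kr 629,270.00 × ((1 + 0.004)^20 − 1) = kr 629,270.00 × 0.0831142… = kr 52,301.2829…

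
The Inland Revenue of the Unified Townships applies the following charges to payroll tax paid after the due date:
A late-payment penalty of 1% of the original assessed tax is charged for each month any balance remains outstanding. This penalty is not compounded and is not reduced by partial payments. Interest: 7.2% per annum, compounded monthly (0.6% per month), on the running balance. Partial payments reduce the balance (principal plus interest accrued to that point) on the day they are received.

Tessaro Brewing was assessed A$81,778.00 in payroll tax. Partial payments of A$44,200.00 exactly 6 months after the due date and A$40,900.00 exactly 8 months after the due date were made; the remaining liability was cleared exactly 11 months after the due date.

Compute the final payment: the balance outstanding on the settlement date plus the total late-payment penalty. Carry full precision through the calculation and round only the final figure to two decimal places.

A$9,153.16

Balance at month 6: A$81,778.0000 × (1 + 0.006)^6 = A$84,766.5230…
After A$44,200.00 payment: A$84,766.5230… − A$44,200.00 = A$40,566.5230…
Balance at month 8: A$40,566.5230… × (1 + 0.006)^2 = A$41,054.7817…
After A$40,900.00 payment: A$41,054.7817… − A$40,900.00 = A$154.7817…
Balance at month 11: A$154.7817… × (1 + 0.006)^3 = A$157.5845…
Penalty: 11 × 1% × A$81,778.00 = A$8,995.58
Final settlement = outstanding balance + penalty = A$157.5845… + A$8,995.58 = A$9,153.16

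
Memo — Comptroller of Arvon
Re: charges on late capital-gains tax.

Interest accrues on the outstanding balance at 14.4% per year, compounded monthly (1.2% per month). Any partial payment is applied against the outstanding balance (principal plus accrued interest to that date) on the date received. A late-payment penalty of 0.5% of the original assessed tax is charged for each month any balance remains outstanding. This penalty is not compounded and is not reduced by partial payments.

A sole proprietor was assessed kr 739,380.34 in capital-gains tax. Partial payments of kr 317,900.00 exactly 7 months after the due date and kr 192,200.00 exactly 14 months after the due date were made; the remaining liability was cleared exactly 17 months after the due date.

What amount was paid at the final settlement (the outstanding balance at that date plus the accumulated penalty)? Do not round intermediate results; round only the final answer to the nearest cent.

Balance at month 7: kr 739,380.3400 × (1 + 0.012)^7 = kr 803,769.4329…
After kr 317,900.00 payment: kr 803,769.4329… − kr 317,900.00 = kr 485,869.4329…
Balance at month 14: kr 485,869.4329… × (1 + 0.012)^7 = kr 528,181.4750…
After kr 192,200.00 payment: kr 528,181.4750… − kr 192,200.00 = kr 335,981.4750…
Balance at month 17: kr 335,981.4750… × (1 + 0.012)^3 = kr 348,222.5327…
Penalty: 17 × 0.5% × kr 739,380.34 = kr 62,847.33…
Final settlement = outstanding balance + penalty = kr 348,222.5327… + kr 62,847.33… = kr 411,069.86

kr 411,069.86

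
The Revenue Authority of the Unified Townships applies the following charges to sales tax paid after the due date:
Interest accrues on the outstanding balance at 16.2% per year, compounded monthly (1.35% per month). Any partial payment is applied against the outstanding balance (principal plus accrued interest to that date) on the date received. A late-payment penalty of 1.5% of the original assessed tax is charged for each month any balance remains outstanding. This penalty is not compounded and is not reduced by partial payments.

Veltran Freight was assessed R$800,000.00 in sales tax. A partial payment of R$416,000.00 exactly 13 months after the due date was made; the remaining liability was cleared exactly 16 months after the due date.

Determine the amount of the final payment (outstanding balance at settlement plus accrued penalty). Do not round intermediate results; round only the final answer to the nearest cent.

Balance at month 13: R$800,000.0000 × (1 + 0.0135)^13 = R$952,354.8029…
After R$416,000.00 payment: R$952,354.8029… − R$416,000.00 = R$536,354.8029…
Balance at month 16: R$536,354.8029… × (1 + 0.0135)^3 = R$558,371.7441…
Penalty: 16 × 1.5% × R$800,000.00 = R$192,000.00
Final settlement = outstanding balance + penalty = R$558,371.7441… + R$192,000.00 = R$750,371.74

R$750,371.74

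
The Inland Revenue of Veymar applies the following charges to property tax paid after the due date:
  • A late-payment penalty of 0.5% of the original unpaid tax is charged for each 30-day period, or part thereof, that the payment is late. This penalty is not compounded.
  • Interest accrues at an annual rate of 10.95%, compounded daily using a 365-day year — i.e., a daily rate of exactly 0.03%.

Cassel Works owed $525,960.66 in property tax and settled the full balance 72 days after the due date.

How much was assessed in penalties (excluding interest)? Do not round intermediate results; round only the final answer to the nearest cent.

Penalty periods: ⌈72/30⌉ = 3; penalty = 3 × 0.5% × $525,960.66 = $7,889.41…

$7,889.41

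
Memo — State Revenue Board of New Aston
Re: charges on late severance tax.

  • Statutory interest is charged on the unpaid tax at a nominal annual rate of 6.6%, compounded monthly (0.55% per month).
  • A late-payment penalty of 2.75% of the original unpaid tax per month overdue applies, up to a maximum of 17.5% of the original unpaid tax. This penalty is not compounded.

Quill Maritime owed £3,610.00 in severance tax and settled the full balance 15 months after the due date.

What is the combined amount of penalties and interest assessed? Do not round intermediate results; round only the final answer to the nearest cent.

Penalty (uncapped): 15 × 2.75% × £3,610.00 = £1,489.13…; cap = 17.5% × £3,610.00 = £631.75 → penalty = £631.75
Interest: £3,610.00 × ((1 + 0.0055)^15 − 1) = £3,610.00 × 0.0857532… = £309.5691…
Penalties + interest = £631.7500 + £309.5691… = £941.32

£941.32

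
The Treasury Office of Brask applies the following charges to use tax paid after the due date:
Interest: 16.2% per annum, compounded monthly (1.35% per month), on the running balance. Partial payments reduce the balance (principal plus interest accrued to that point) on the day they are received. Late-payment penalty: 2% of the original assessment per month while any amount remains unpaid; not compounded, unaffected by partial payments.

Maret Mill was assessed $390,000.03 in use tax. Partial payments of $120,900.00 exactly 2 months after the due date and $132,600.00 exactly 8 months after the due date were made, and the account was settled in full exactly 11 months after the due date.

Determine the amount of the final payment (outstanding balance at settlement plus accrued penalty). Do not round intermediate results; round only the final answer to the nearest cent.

$263,335.79

Balance at month 2: $390,000.0300 × (1 + 0.0135)^2 = $400,601.1083…
After $120,900.00 payment: $400,601.1083… − $120,900.00 = $279,701.1083…
Balance at month 8: $279,701.1083… × (1 + 0.0135)^6 = $303,135.4345…
After $132,600.00 payment: $303,135.4345… − $132,600.00 = $170,535.4345…
Balance at month 11: $170,535.4345… × (1 + 0.0135)^3 = $177,535.7794…
Penalty: 11 × 2% × $390,000.03 = $85,800.01…
Final settlement = outstanding balance + penalty = $177,535.7794… + $85,800.01… = $263,335.79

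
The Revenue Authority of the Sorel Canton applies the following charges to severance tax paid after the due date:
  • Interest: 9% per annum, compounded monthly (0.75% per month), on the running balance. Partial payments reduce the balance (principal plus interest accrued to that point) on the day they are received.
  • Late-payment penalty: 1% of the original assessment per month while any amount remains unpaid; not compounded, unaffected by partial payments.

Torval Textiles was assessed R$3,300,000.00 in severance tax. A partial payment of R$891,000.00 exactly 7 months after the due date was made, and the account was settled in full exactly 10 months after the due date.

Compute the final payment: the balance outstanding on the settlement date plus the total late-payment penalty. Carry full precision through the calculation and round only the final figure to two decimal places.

R$2,974,824.17

Balance at month 7: R$3,300,000.0000 × (1 + 0.0075)^7 = R$3,477,197.2187…
After R$891,000.00 payment: R$3,477,197.2187… − R$891,000.00 = R$2,586,197.2187…
Balance at month 10: R$2,586,197.2187… × (1 + 0.0075)^3 = R$2,644,824.1679…
Penalty: 10 × 1% × R$3,300,000.00 = R$330,000.00
Final settlement = outstanding balance + penalty = R$2,644,824.1679… + R$330,000.00 = R$2,974,824.17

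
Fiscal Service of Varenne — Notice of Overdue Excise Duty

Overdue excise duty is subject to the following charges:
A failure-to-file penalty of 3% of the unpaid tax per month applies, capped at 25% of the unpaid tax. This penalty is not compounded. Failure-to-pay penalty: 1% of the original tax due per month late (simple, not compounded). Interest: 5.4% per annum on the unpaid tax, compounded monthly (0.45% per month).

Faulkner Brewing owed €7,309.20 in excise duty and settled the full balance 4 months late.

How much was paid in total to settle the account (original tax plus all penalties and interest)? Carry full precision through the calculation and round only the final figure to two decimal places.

Failure-to-file: 4 × 3% × €7,309.20 = €877.10… (under the 25% cap)
Failure-to-pay penalty = 1% × €7,309.20 × 4 mo = €292.37…
Interest: €7,309.20 × ((1 + 0.0045)^4 − 1) = €7,309.20 × 0.0181219… = €132.4563…
Total = €7,309.20 + €1,169.4720 + €132.4563… = €8,611.13

€8,611.13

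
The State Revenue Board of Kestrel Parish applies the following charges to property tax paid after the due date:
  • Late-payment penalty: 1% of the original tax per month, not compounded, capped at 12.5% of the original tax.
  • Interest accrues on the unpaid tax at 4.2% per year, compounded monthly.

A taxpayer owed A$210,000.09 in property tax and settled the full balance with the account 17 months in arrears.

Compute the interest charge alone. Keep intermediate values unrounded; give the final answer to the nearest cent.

A$12,851.06

Interest (4.2%/yr ÷ 12 = 0.35%/month): A$210,000.09 × ((1 + 0.0035)^17 − 1) = A$12,851.0637…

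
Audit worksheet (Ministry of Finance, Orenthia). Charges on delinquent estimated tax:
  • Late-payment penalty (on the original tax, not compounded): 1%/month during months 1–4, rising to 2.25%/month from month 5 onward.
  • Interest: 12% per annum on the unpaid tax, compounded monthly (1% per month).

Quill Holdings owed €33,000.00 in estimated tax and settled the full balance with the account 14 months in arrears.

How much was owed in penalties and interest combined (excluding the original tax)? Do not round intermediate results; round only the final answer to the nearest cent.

Penalty, months 1–4: 4 × 1% × €33,000.00 = €1,320.00
Penalty, months 5–14: 10 × 2.25% × €33,000.00 = €7,425.00
Interest: €33,000.00 × ((1 + 0.01)^14 − 1) = €33,000.00 × 0.1494742… = €4,932.6490…
Penalties + interest = €8,745.0000 + €4,932.6490… = €13,677.65

€13,677.65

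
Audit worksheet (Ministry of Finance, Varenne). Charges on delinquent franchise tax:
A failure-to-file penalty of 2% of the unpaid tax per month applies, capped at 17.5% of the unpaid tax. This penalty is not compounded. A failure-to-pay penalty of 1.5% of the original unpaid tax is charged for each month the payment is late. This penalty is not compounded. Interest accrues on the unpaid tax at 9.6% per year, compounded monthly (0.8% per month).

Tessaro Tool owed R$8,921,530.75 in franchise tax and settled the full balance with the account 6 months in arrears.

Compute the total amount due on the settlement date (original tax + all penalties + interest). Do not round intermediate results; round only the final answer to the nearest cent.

Failure-to-file: 6 × 2% × R$8,921,530.75 = R$1,070,583.69 (under the 17.5% cap)
Failure-to-pay penalty: 6 × 1.5% × R$8,921,530.75 = R$802,937.77…
Interest: R$8,921,530.75 × ((1 + 0.008)^6 − 1) = R$8,921,530.75 × 0.0489703… = R$436,890.0519…
Total = R$8,921,530.75 + R$1,873,521.4575 + R$436,890.0519… = R$11,231,942.26

R$11,231,942.26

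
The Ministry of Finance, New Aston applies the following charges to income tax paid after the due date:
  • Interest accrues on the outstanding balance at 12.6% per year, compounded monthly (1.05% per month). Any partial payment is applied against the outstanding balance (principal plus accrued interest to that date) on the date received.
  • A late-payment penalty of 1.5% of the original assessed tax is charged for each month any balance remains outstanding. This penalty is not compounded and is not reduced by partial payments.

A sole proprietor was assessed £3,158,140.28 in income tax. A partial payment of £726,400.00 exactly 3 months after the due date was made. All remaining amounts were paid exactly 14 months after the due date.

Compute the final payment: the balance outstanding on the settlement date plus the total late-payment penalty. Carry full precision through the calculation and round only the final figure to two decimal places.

Balance at month 3: £3,158,140.2800 × (1 + 0.0105)^3 = £3,258,669.9097…
After £726,400.00 payment: £3,258,669.9097… − £726,400.00 = £2,532,269.9097…
Balance at month 14: £2,532,269.9097… × (1 + 0.0105)^11 = £2,840,596.1283…
Penalty: 14 × 1.5% × £3,158,140.28 = £663,209.46…
Final settlement = outstanding balance + penalty = £2,840,596.1283… + £663,209.46… = £3,503,805.59

£3,503,805.59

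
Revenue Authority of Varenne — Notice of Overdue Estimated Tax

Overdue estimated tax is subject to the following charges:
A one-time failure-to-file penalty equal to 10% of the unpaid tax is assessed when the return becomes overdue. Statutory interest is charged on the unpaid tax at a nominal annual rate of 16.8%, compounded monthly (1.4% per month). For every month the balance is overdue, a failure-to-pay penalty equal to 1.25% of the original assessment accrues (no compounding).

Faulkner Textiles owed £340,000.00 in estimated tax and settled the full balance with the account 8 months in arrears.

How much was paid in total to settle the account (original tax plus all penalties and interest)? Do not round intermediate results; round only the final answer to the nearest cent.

£447,999.09

Failure-to-file penalty: 10% × £340,000.00 = £34,000.00
Failure-to-pay penalty = 1.25% × £340,000.00 × 8 mo = £34,000.00
Interest: £340,000.00 × ((1 + 0.014)^8 − 1) = £340,000.00 × 0.1176444… = £39,999.0904…
Total = £340,000.00 + £68,000.0000 + £39,999.0904… = £447,999.09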